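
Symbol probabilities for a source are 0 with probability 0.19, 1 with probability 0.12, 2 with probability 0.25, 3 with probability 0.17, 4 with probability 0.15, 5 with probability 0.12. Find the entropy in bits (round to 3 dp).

H = −Σ pᵢ log₂ pᵢ.
−0.19·log₂(0.19) = 0.4552
−0.12·log₂(0.12) = 0.3671
−0.25·log₂(0.25) = 0.5000
−0.17·log₂(0.17) = 0.4346
−0.15·log₂(0.15) = 0.4105
−0.12·log₂(0.12) = 0.3671
Sum ≈ 2.5345 → 2.534 bits.

2.534 bits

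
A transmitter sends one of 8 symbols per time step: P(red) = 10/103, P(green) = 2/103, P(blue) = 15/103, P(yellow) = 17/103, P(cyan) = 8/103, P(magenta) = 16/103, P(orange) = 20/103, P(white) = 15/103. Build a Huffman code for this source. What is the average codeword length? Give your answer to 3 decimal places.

Repeatedly combine the two least-probable nodes; the expected code length is the sum of the merged weights.
merge 2/103 + 8/103 → 10/103
merge 10/103 + 10/103 → 20/103
merge 15/103 + 15/103 → 30/103
merge 16/103 + 17/103 → 33/103
merge 20/103 + 20/103 → 40/103
merge 30/103 + 33/103 → 63/103
merge 40/103 + 63/103 → 1
L = 10/103 + 20/103 + 30/103 + 33/103 + 40/103 + 63/103 + 1 = 299/103 ≈ 2.903 bits/symbol.

2.903 bits/symbol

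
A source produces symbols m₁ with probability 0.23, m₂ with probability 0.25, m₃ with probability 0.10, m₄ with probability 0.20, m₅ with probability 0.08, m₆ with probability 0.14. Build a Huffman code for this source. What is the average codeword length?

Repeatedly combine the two least-probable nodes; the expected code length is the sum of the merged weights.
merge 2/25 + 1/10 → 9/50
merge 7/50 + 9/50 → 8/25
merge 1/5 + 23/100 → 43/100
merge 1/4 + 8/25 → 57/100
merge 43/100 + 57/100 → 1
L = 9/50 + 8/25 + 43/100 + 57/100 + 1 = 5/2 = 2.5 bits/symbol.

2.5 bits/symbol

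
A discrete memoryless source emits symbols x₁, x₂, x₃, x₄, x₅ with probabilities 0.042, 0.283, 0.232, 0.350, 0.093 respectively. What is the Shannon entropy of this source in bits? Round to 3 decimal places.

H = −Σ pᵢ log₂ pᵢ.
−0.042·log₂(0.042) = 0.1921
−0.283·log₂(0.283) = 0.5154
−0.232·log₂(0.232) = 0.4890
−0.350·log₂(0.350) = 0.5301
−0.093·log₂(0.093) = 0.3187
Sum ≈ 2.0453 → 2.045 bits.

2.045 bits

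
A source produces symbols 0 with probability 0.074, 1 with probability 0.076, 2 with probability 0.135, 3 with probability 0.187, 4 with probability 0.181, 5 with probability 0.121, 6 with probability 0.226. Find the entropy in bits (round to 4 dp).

H = −Σ pᵢ log₂ pᵢ.
−0.074·log₂(0.074) = 0.2780
−0.076·log₂(0.076) = 0.2826
−0.135·log₂(0.135) = 0.3900
−0.187·log₂(0.187) = 0.4523
−0.181·log₂(0.181) = 0.4463
−0.121·log₂(0.121) = 0.3687
−0.226·log₂(0.226) = 0.4849
Sum ≈ 2.7028 → 2.7028 bits.

2.7028 bits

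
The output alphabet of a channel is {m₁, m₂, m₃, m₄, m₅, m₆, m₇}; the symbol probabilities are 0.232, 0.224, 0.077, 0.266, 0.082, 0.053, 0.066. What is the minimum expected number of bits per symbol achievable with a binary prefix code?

2.556 bits/symbol

Repeatedly combine the two least-probable nodes; the expected code length is the sum of the merged weights.
merge 53/1000 + 33/500 → 119/1000
merge 77/1000 + 41/500 → 159/1000
merge 119/1000 + 159/1000 → 139/500
merge 28/125 + 29/125 → 57/125
merge 133/500 + 139/500 → 68/125
merge 57/125 + 68/125 → 1
L = 119/1000 + 159/1000 + 139/500 + 57/125 + 68/125 + 1 = 639/250 = 2.556 bits/symbol.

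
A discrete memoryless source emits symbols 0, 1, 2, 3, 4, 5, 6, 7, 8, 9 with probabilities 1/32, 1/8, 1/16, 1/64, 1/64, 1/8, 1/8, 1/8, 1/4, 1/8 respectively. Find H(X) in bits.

Each probability is a power of 1/2, so log₂(1/p) is an integer.
H = Σ p·log₂(1/p) = 1/32·5 + 1/8·3 + 1/16·4 + 1/64·6 + 1/64·6 + 1/8·3 + 1/8·3 + 1/8·3 + 1/4·2 + 1/8·3 = 2.96875 bits.

2.96875 bits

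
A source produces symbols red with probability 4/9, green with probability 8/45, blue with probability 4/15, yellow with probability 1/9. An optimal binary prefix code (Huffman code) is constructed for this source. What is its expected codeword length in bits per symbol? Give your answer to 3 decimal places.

Repeatedly combine the two least-probable nodes; the expected code length is the sum of the merged weights.
merge 1/9 + 8/45 → 13/45
merge 4/15 + 13/45 → 5/9
merge 4/9 + 5/9 → 1
L = 13/45 + 5/9 + 1 = 83/45 ≈ 1.844 bits/symbol.

1.844 bits/symbol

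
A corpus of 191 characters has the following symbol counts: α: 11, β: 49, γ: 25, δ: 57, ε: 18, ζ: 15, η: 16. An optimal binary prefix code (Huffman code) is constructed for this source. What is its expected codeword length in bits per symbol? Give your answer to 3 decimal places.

2.581 bits/symbol

Probabilities are the counts divided by 191.
Repeatedly combine the two least-probable nodes; the expected code length is the sum of the merged weights.
merge 11/191 + 15/191 → 26/191
merge 16/191 + 18/191 → 34/191
merge 25/191 + 26/191 → 51/191
merge 34/191 + 49/191 → 83/191
merge 51/191 + 57/191 → 108/191
merge 83/191 + 108/191 → 1
L = 26/191 + 34/191 + 51/191 + 83/191 + 108/191 + 1 = 493/191 ≈ 2.581 bits/symbol.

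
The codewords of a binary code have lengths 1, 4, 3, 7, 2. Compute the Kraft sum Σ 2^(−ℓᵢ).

With common denominator 2^7 = 128: Σ 2^(−ℓᵢ) = 64/128 + 8/128 + 16/128 + 1/128 + 32/128 = 121/128 = 0.9453125.

0.9453125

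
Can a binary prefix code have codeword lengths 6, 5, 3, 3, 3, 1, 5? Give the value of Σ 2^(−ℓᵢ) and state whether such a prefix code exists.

0.953125; yes

With common denominator 2^6 = 64: Σ 2^(−ℓᵢ) = 1/64 + 2/64 + 8/64 + 8/64 + 8/64 + 32/64 + 2/64 = 61/64 = 0.953125.
Kraft's inequality requires Σ ≤ 1; here Σ = 0.953125 ≤ 1, so such a prefix code exists.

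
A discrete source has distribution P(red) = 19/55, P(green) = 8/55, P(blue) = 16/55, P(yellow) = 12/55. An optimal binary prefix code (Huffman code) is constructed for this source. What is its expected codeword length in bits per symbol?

2 bits/symbol

Repeatedly combine the two least-probable nodes; the expected code length is the sum of the merged weights.
merge 8/55 + 12/55 → 4/11
merge 16/55 + 19/55 → 7/11
merge 4/11 + 7/11 → 1
L = 4/11 + 7/11 + 1 = 2 bits/symbol.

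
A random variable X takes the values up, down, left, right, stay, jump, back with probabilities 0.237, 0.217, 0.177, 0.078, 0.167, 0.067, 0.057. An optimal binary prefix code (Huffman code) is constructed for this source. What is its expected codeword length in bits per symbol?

Repeatedly combine the two least-probable nodes; the expected code length is the sum of the merged weights.
merge 57/1000 + 67/1000 → 31/250
merge 39/500 + 31/250 → 101/500
merge 167/1000 + 177/1000 → 43/125
merge 101/500 + 217/1000 → 419/1000
merge 237/1000 + 43/125 → 581/1000
merge 419/1000 + 581/1000 → 1
L = 31/250 + 101/500 + 43/125 + 419/1000 + 581/1000 + 1 = 267/100 = 2.67 bits/symbol.

2.67 bits/symbol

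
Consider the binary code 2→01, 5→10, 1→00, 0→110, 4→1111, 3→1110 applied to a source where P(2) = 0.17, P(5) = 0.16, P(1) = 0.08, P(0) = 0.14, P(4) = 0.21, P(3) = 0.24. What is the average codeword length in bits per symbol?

3.04 bits/symbol

L̄ = Σ pᵢ·ℓᵢ = 0.17·2 + 0.16·2 + 0.08·2 + 0.14·3 + 0.21·4 + 0.24·4 = 3.04 bits/symbol.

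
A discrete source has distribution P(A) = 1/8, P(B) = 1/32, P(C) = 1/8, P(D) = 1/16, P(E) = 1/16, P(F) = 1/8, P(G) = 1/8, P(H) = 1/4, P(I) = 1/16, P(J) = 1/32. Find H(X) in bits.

3.0625 bits

Each probability is a power of 1/2, so log₂(1/p) is an integer.
H = Σ p·log₂(1/p) = 1/8·3 + 1/32·5 + 1/8·3 + 1/16·4 + 1/16·4 + 1/8·3 + 1/8·3 + 1/4·2 + 1/16·4 + 1/32·5 = 3.0625 bits.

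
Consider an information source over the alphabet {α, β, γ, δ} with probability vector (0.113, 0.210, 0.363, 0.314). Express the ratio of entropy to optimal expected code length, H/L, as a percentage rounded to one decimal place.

96.1%

Entropy H = −Σ p log₂ p ≈ 1.8837 bits.
Huffman merges: 113/1000+21/100→323/1000; 157/500+323/1000→637/1000; 363/1000+637/1000→1. L = 49/25 ≈ 1.9600.
Efficiency = H/L = 1.8837/1.9600 = 96.1%.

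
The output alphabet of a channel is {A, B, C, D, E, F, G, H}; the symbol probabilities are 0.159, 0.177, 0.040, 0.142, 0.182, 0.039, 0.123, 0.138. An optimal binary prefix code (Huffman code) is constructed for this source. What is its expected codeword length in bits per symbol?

Repeatedly combine the two least-probable nodes; the expected code length is the sum of the merged weights.
merge 39/1000 + 1/25 → 79/1000
merge 79/1000 + 123/1000 → 101/500
merge 69/500 + 71/500 → 7/25
merge 159/1000 + 177/1000 → 42/125
merge 91/500 + 101/500 → 48/125
merge 7/25 + 42/125 → 77/125
merge 48/125 + 77/125 → 1
L = 79/1000 + 101/500 + 7/25 + 42/125 + 48/125 + 77/125 + 1 = 2897/1000 = 2.897 bits/symbol.

2.897 bits/symbol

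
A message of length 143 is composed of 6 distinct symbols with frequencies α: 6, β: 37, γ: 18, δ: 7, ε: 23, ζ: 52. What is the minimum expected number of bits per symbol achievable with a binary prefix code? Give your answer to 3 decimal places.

Probabilities are the counts divided by 143.
Repeatedly combine the two least-probable nodes; the expected code length is the sum of the merged weights.
merge 6/143 + 7/143 → 1/11
merge 1/11 + 18/143 → 31/143
merge 23/143 + 31/143 → 54/143
merge 37/143 + 4/11 → 89/143
merge 54/143 + 89/143 → 1
L = 1/11 + 31/143 + 54/143 + 89/143 + 1 = 30/13 ≈ 2.308 bits/symbol.

2.308 bits/symbol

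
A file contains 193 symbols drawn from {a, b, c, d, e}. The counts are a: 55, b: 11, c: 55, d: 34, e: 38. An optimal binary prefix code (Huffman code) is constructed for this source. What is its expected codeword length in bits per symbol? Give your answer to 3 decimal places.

2.233 bits/symbol

Probabilities are the counts divided by 193.
Repeatedly combine the two least-probable nodes; the expected code length is the sum of the merged weights.
merge 11/193 + 34/193 → 45/193
merge 38/193 + 45/193 → 83/193
merge 55/193 + 55/193 → 110/193
merge 83/193 + 110/193 → 1
L = 45/193 + 83/193 + 110/193 + 1 = 431/193 ≈ 2.233 bits/symbol.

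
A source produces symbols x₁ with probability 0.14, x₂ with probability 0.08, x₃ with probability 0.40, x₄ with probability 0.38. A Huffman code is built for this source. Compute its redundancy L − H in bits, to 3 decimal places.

Entropy H = −Σ p log₂ p ≈ 1.7478 bits.
Huffman merges: 2/25+7/50→11/50; 11/50+19/50→3/5; 2/5+3/5→1. L = 91/50 ≈ 1.8200.
L − H = 1.8200 − 1.7478 = 0.072 bits.

0.072 bits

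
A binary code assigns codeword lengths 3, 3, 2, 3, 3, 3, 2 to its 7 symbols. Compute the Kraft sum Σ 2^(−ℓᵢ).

1.125

With common denominator 2^3 = 8: Σ 2^(−ℓᵢ) = 1/8 + 1/8 + 2/8 + 1/8 + 1/8 + 1/8 + 2/8 = 9/8 = 1.125.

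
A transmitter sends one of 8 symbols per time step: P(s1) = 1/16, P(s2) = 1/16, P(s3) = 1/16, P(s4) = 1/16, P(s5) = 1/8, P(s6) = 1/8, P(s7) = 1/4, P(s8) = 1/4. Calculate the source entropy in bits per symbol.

2.75 bits

Each probability is a power of 1/2, so log₂(1/p) is an integer.
H = Σ p·log₂(1/p) = 1/16·4 + 1/16·4 + 1/16·4 + 1/16·4 + 1/8·3 + 1/8·3 + 1/4·2 + 1/4·2 = 2.75 bits.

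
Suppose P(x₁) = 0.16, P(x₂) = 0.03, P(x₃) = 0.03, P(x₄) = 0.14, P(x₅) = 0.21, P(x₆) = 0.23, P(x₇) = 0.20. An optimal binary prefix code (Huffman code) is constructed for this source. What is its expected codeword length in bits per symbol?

2.62 bits/symbol

Repeatedly combine the two least-probable nodes; the expected code length is the sum of the merged weights.
merge 3/100 + 3/100 → 3/50
merge 3/50 + 7/50 → 1/5
merge 4/25 + 1/5 → 9/25
merge 1/5 + 21/100 → 41/100
merge 23/100 + 9/25 → 59/100
merge 41/100 + 59/100 → 1
L = 3/50 + 1/5 + 9/25 + 41/100 + 59/100 + 1 = 131/50 = 2.62 bits/symbol.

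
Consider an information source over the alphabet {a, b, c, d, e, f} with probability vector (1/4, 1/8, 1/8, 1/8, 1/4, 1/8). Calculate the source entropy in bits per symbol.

Each probability is a power of 1/2, so log₂(1/p) is an integer.
H = Σ p·log₂(1/p) = 1/4·2 + 1/8·3 + 1/8·3 + 1/8·3 + 1/4·2 + 1/8·3 = 2.5 bits.

2.5 bits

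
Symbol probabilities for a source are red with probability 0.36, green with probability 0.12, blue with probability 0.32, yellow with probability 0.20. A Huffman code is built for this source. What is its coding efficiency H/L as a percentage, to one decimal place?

96.3%

Entropy H = −Σ p log₂ p ≈ 1.8881 bits.
Huffman merges: 3/25+1/5→8/25; 8/25+8/25→16/25; 9/25+16/25→1. L = 49/25 ≈ 1.9600.
Efficiency = H/L = 1.8881/1.9600 = 96.3%.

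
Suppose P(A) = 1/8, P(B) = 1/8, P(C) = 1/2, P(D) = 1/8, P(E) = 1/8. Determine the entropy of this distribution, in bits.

2 bits

Each probability is a power of 1/2, so log₂(1/p) is an integer.
H = Σ p·log₂(1/p) = 1/8·3 + 1/8·3 + 1/2·1 + 1/8·3 + 1/8·3 = 2 bits.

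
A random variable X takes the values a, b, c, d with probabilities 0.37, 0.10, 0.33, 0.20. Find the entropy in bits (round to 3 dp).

H = −Σ pᵢ log₂ pᵢ.
−0.37·log₂(0.37) = 0.5307
−0.10·log₂(0.10) = 0.3322
−0.33·log₂(0.33) = 0.5278
−0.20·log₂(0.20) = 0.4644
Sum ≈ 1.8551 → 1.855 bits.

1.855 bits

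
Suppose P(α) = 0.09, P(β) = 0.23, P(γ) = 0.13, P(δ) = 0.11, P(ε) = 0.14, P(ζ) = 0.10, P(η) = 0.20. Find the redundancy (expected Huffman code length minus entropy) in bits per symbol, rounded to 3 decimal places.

Entropy H = −Σ p log₂ p ≈ 2.7269 bits.
Huffman merges: 9/100+1/10→19/100; 11/100+13/100→6/25; 7/50+19/100→33/100; 1/5+23/100→43/100; 6/25+33/100→57/100; 43/100+57/100→1. L = 69/25 ≈ 2.7600.
L − H = 2.7600 − 2.7269 = 0.033 bits.

0.033 bits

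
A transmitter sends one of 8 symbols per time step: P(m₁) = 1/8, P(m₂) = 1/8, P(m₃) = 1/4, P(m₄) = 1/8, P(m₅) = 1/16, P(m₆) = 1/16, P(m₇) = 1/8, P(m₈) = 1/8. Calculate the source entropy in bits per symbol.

Each probability is a power of 1/2, so log₂(1/p) is an integer.
H = Σ p·log₂(1/p) = 1/8·3 + 1/8·3 + 1/4·2 + 1/8·3 + 1/16·4 + 1/16·4 + 1/8·3 + 1/8·3 = 2.875 bits.

2.875 bits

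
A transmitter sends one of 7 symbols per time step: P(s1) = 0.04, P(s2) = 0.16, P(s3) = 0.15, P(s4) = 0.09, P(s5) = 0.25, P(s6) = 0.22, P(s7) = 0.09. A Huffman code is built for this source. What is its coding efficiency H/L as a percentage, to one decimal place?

98.7%

Entropy H = −Σ p log₂ p ≈ 2.6252 bits.
Huffman merges: 1/25+9/100→13/100; 9/100+13/100→11/50; 3/20+4/25→31/100; 11/50+11/50→11/25; 1/4+31/100→14/25; 11/25+14/25→1. L = 133/50 ≈ 2.6600.
Efficiency = H/L = 2.6252/2.6600 = 98.7%.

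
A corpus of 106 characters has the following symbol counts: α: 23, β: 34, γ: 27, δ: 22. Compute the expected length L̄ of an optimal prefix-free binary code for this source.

Probabilities are the counts divided by 106.
Repeatedly combine the two least-probable nodes; the expected code length is the sum of the merged weights.
merge 11/53 + 23/106 → 45/106
merge 27/106 + 17/53 → 61/106
merge 45/106 + 61/106 → 1
L = 45/106 + 61/106 + 1 = 2 bits/symbol.

2 bits/symbol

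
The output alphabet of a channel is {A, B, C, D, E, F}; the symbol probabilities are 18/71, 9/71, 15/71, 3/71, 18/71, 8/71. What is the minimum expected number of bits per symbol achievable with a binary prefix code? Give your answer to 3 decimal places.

2.437 bits/symbol

Repeatedly combine the two least-probable nodes; the expected code length is the sum of the merged weights.
merge 3/71 + 8/71 → 11/71
merge 9/71 + 11/71 → 20/71
merge 15/71 + 18/71 → 33/71
merge 18/71 + 20/71 → 38/71
merge 33/71 + 38/71 → 1
L = 11/71 + 20/71 + 33/71 + 38/71 + 1 = 173/71 ≈ 2.437 bits/symbol.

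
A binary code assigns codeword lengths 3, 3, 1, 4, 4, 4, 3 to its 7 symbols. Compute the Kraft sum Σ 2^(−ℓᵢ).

With common denominator 2^4 = 16: Σ 2^(−ℓᵢ) = 2/16 + 2/16 + 8/16 + 1/16 + 1/16 + 1/16 + 2/16 = 17/16 = 1.0625.

1.0625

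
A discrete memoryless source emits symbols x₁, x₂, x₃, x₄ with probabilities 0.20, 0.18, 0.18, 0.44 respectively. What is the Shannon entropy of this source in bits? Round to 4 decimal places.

H = −Σ pᵢ log₂ pᵢ.
−0.20·log₂(0.20) = 0.4644
−0.18·log₂(0.18) = 0.4453
−0.18·log₂(0.18) = 0.4453
−0.44·log₂(0.44) = 0.5211
Sum ≈ 1.8761 → 1.8761 bits.

1.8761 bits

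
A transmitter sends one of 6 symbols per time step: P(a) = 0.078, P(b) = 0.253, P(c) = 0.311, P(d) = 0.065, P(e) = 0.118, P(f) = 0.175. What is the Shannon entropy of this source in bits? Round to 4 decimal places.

2.3729 bits

H = −Σ pᵢ log₂ pᵢ.
−0.078·log₂(0.078) = 0.2871
−0.253·log₂(0.253) = 0.5016
−0.311·log₂(0.311) = 0.5240
−0.065·log₂(0.065) = 0.2563
−0.118·log₂(0.118) = 0.3638
−0.175·log₂(0.175) = 0.4401
Sum ≈ 2.3729 → 2.3729 bits.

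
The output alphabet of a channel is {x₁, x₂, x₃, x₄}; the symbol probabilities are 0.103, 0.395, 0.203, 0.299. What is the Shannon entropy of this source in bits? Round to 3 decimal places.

H = −Σ pᵢ log₂ pᵢ.
−0.103·log₂(0.103) = 0.3378
−0.395·log₂(0.395) = 0.5293
−0.203·log₂(0.203) = 0.4670
−0.299·log₂(0.299) = 0.5208
Sum ≈ 1.8549 → 1.855 bits.

1.855 bits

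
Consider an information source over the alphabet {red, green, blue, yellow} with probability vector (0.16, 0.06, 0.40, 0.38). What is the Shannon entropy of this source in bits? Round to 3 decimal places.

H = −Σ pᵢ log₂ pᵢ.
−0.16·log₂(0.16) = 0.4230
−0.06·log₂(0.06) = 0.2435
−0.40·log₂(0.40) = 0.5288
−0.38·log₂(0.38) = 0.5305
Sum ≈ 1.7258 → 1.726 bits.

1.726 bits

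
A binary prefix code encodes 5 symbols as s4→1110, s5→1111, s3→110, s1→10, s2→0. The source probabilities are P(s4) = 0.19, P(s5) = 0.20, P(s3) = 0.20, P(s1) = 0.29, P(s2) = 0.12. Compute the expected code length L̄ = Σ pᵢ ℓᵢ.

L̄ = Σ pᵢ·ℓᵢ = 0.19·4 + 0.20·4 + 0.20·3 + 0.29·2 + 0.12·1 = 2.86 bits/symbol.

2.86 bits/symbol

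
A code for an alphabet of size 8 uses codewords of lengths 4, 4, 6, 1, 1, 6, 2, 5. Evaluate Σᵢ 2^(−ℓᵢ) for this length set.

1.4375

With common denominator 2^6 = 64: Σ 2^(−ℓᵢ) = 4/64 + 4/64 + 1/64 + 32/64 + 32/64 + 1/64 + 16/64 + 2/64 = 92/64 = 1.4375.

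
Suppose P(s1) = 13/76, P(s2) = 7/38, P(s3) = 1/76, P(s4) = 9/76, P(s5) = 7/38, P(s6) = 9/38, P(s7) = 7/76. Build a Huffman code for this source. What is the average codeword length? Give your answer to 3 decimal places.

Repeatedly combine the two least-probable nodes; the expected code length is the sum of the merged weights.
merge 1/76 + 7/76 → 2/19
merge 2/19 + 9/76 → 17/76
merge 13/76 + 7/38 → 27/76
merge 7/38 + 17/76 → 31/76
merge 9/38 + 27/76 → 45/76
merge 31/76 + 45/76 → 1
L = 2/19 + 17/76 + 27/76 + 31/76 + 45/76 + 1 = 51/19 ≈ 2.684 bits/symbol.

2.684 bits/symbol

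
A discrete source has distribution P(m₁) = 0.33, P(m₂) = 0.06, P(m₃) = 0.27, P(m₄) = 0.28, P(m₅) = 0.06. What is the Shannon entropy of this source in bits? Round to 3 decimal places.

2.039 bits

H = −Σ pᵢ log₂ pᵢ.
−0.33·log₂(0.33) = 0.5278
−0.06·log₂(0.06) = 0.2435
−0.27·log₂(0.27) = 0.5100
−0.28·log₂(0.28) = 0.5142
−0.06·log₂(0.06) = 0.2435
Sum ≈ 2.0391 → 2.039 bits.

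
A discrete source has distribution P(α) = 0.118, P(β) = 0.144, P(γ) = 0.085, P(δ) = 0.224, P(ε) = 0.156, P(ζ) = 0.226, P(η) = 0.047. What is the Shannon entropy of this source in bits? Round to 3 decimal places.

2.663 bits

H = −Σ pᵢ log₂ pᵢ.
−0.118·log₂(0.118) = 0.3638
−0.144·log₂(0.144) = 0.4026
−0.085·log₂(0.085) = 0.3023
−0.224·log₂(0.224) = 0.4835
−0.156·log₂(0.156) = 0.4181
−0.226·log₂(0.226) = 0.4849
−0.047·log₂(0.047) = 0.2073
Sum ≈ 2.6626 → 2.663 bits.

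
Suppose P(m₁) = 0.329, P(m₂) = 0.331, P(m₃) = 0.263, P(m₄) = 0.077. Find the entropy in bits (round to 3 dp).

H = −Σ pᵢ log₂ pᵢ.
−0.329·log₂(0.329) = 0.5277
−0.331·log₂(0.331) = 0.5280
−0.263·log₂(0.263) = 0.5068
−0.077·log₂(0.077) = 0.2848
Sum ≈ 1.8472 → 1.847 bits.

1.847 bits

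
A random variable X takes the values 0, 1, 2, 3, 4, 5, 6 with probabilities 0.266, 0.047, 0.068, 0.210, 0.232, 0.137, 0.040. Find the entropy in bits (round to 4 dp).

H = −Σ pᵢ log₂ pᵢ.
−0.266·log₂(0.266) = 0.5082
−0.047·log₂(0.047) = 0.2073
−0.068·log₂(0.068) = 0.2637
−0.210·log₂(0.210) = 0.4728
−0.232·log₂(0.232) = 0.4890
−0.137·log₂(0.137) = 0.3929
−0.040·log₂(0.040) = 0.1858
Sum ≈ 2.5197 → 2.5197 bits.

2.5197 bits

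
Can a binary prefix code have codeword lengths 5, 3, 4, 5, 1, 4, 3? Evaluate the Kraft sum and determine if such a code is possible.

0.9375; yes

With common denominator 2^5 = 32: Σ 2^(−ℓᵢ) = 1/32 + 4/32 + 2/32 + 1/32 + 16/32 + 2/32 + 4/32 = 30/32 = 0.9375.
Kraft's inequality requires Σ ≤ 1; here Σ = 0.9375 ≤ 1, so such a prefix code exists.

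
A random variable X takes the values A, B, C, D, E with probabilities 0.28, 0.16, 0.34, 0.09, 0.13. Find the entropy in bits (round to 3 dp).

2.162 bits

H = −Σ pᵢ log₂ pᵢ.
−0.28·log₂(0.28) = 0.5142
−0.16·log₂(0.16) = 0.4230
−0.34·log₂(0.34) = 0.5292
−0.09·log₂(0.09) = 0.3127
−0.13·log₂(0.13) = 0.3826
Sum ≈ 2.1617 → 2.162 bits.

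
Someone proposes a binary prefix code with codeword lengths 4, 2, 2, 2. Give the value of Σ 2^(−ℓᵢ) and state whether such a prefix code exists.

0.8125; yes

With common denominator 2^4 = 16: Σ 2^(−ℓᵢ) = 1/16 + 4/16 + 4/16 + 4/16 = 13/16 = 0.8125.
Kraft's inequality requires Σ ≤ 1; here Σ = 0.8125 ≤ 1, so such a prefix code exists.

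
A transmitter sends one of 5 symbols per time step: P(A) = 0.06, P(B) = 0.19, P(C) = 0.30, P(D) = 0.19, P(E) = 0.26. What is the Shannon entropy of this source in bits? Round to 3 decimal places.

2.180 bits

H = −Σ pᵢ log₂ pᵢ.
−0.06·log₂(0.06) = 0.2435
−0.19·log₂(0.19) = 0.4552
−0.30·log₂(0.30) = 0.5211
−0.19·log₂(0.19) = 0.4552
−0.26·log₂(0.26) = 0.5053
Sum ≈ 2.1804 → 2.180 bits.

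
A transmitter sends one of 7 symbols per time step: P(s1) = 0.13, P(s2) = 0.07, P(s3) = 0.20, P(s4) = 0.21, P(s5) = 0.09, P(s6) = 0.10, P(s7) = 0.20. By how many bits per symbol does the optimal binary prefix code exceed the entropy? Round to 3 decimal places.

Entropy H = −Σ p log₂ p ≈ 2.6976 bits.
Huffman merges: 7/100+9/100→4/25; 1/10+13/100→23/100; 4/25+1/5→9/25; 1/5+21/100→41/100; 23/100+9/25→59/100; 41/100+59/100→1. L = 11/4 ≈ 2.7500.
L − H = 2.7500 − 2.6976 = 0.052 bits.

0.052 bits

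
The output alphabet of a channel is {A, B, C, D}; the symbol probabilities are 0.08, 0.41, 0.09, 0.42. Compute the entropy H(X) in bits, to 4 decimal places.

1.6572 bits

H = −Σ pᵢ log₂ pᵢ.
−0.08·log₂(0.08) = 0.2915
−0.41·log₂(0.41) = 0.5274
−0.09·log₂(0.09) = 0.3127
−0.42·log₂(0.42) = 0.5256
Sum ≈ 1.6572 → 1.6572 bits.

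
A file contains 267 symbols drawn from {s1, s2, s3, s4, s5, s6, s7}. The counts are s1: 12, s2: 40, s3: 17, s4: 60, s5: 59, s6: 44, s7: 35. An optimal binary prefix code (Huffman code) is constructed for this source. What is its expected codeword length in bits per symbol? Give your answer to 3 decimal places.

2.663 bits/symbol

Probabilities are the counts divided by 267.
Repeatedly combine the two least-probable nodes; the expected code length is the sum of the merged weights.
merge 4/89 + 17/267 → 29/267
merge 29/267 + 35/267 → 64/267
merge 40/267 + 44/267 → 28/89
merge 59/267 + 20/89 → 119/267
merge 64/267 + 28/89 → 148/267
merge 119/267 + 148/267 → 1
L = 29/267 + 64/267 + 28/89 + 119/267 + 148/267 + 1 = 237/89 ≈ 2.663 bits/symbol.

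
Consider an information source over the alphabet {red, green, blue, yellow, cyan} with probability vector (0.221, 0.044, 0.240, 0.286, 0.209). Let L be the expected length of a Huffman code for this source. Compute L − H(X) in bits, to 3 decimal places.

0.091 bits

Entropy H = −Σ p log₂ p ≈ 2.1622 bits.
Huffman merges: 11/250+209/1000→253/1000; 221/1000+6/25→461/1000; 253/1000+143/500→539/1000; 461/1000+539/1000→1. L = 2253/1000 ≈ 2.2530.
L − H = 2.2530 − 2.1622 = 0.091 bits.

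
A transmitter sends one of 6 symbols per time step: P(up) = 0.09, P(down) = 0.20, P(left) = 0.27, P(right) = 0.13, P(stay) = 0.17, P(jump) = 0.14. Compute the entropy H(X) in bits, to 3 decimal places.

2.501 bits

H = −Σ pᵢ log₂ pᵢ.
−0.09·log₂(0.09) = 0.3127
−0.20·log₂(0.20) = 0.4644
−0.27·log₂(0.27) = 0.5100
−0.13·log₂(0.13) = 0.3826
−0.17·log₂(0.17) = 0.4346
−0.14·log₂(0.14) = 0.3971
Sum ≈ 2.5014 → 2.501 bits.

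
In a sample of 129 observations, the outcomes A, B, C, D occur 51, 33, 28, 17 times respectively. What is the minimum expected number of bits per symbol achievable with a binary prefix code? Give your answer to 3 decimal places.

1.953 bits/symbol

Probabilities are the counts divided by 129.
Repeatedly combine the two least-probable nodes; the expected code length is the sum of the merged weights.
merge 17/129 + 28/129 → 15/43
merge 11/43 + 15/43 → 26/43
merge 17/43 + 26/43 → 1
L = 15/43 + 26/43 + 1 = 84/43 ≈ 1.953 bits/symbol.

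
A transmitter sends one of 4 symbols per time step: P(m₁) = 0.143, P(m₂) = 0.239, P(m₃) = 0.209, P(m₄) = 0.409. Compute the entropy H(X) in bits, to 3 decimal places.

H = −Σ pᵢ log₂ pᵢ.
−0.143·log₂(0.143) = 0.4012
−0.239·log₂(0.239) = 0.4935
−0.209·log₂(0.209) = 0.4720
−0.409·log₂(0.409) = 0.5275
Sum ≈ 1.8943 → 1.894 bits.

1.894 bits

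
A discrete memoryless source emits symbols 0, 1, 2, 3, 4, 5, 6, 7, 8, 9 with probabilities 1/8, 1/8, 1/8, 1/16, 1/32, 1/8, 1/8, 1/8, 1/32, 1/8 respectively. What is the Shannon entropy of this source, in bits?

Each probability is a power of 1/2, so log₂(1/p) is an integer.
H = Σ p·log₂(1/p) = 1/8·3 + 1/8·3 + 1/8·3 + 1/16·4 + 1/32·5 + 1/8·3 + 1/8·3 + 1/8·3 + 1/32·5 + 1/8·3 = 3.1875 bits.

3.1875 bits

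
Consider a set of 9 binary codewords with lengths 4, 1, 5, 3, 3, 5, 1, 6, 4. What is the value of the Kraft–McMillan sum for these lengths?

1.453125

With common denominator 2^6 = 64: Σ 2^(−ℓᵢ) = 4/64 + 32/64 + 2/64 + 8/64 + 8/64 + 2/64 + 32/64 + 1/64 + 4/64 = 93/64 = 1.453125.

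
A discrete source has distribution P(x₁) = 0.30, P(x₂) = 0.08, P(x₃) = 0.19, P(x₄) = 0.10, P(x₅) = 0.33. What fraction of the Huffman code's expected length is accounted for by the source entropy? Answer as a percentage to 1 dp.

Entropy H = −Σ p log₂ p ≈ 2.1278 bits.
Huffman merges: 2/25+1/10→9/50; 9/50+19/100→37/100; 3/10+33/100→63/100; 37/100+63/100→1. L = 109/50 ≈ 2.1800.
Efficiency = H/L = 2.1278/2.1800 = 97.6%.

97.6%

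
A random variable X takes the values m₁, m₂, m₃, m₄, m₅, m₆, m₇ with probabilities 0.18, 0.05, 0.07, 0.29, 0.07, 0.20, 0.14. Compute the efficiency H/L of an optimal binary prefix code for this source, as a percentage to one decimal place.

Entropy H = −Σ p log₂ p ≈ 2.5779 bits.
Huffman merges: 1/20+7/100→3/25; 7/100+3/25→19/100; 7/50+9/50→8/25; 19/100+1/5→39/100; 29/100+8/25→61/100; 39/100+61/100→1. L = 263/100 ≈ 2.6300.
Efficiency = H/L = 2.5779/2.6300 = 98.0%.

98.0%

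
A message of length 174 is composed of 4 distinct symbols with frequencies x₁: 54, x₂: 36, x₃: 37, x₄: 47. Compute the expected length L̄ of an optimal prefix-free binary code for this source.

2 bits/symbol

Probabilities are the counts divided by 174.
Repeatedly combine the two least-probable nodes; the expected code length is the sum of the merged weights.
merge 6/29 + 37/174 → 73/174
merge 47/174 + 9/29 → 101/174
merge 73/174 + 101/174 → 1
L = 73/174 + 101/174 + 1 = 2 bits/symbol.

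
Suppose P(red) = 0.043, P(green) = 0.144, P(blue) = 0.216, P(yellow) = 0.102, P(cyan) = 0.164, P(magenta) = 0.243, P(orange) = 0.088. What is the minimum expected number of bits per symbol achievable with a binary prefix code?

Repeatedly combine the two least-probable nodes; the expected code length is the sum of the merged weights.
merge 43/1000 + 11/125 → 131/1000
merge 51/500 + 131/1000 → 233/1000
merge 18/125 + 41/250 → 77/250
merge 27/125 + 233/1000 → 449/1000
merge 243/1000 + 77/250 → 551/1000
merge 449/1000 + 551/1000 → 1
L = 131/1000 + 233/1000 + 77/250 + 449/1000 + 551/1000 + 1 = 334/125 = 2.672 bits/symbol.

2.672 bits/symbol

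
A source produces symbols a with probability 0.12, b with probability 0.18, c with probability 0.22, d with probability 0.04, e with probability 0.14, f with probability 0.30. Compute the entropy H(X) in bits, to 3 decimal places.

2.397 bits

H = −Σ pᵢ log₂ pᵢ.
−0.12·log₂(0.12) = 0.3671
−0.18·log₂(0.18) = 0.4453
−0.22·log₂(0.22) = 0.4806
−0.04·log₂(0.04) = 0.1858
−0.14·log₂(0.14) = 0.3971
−0.30·log₂(0.30) = 0.5211
Sum ≈ 2.3969 → 2.397 bits.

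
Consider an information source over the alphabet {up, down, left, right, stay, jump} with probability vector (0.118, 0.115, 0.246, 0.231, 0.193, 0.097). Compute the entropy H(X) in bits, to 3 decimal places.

2.493 bits

H = −Σ pᵢ log₂ pᵢ.
−0.118·log₂(0.118) = 0.3638
−0.115·log₂(0.115) = 0.3588
−0.246·log₂(0.246) = 0.4977
−0.231·log₂(0.231) = 0.4883
−0.193·log₂(0.193) = 0.4581
−0.097·log₂(0.097) = 0.3265
Sum ≈ 2.4933 → 2.493 bits.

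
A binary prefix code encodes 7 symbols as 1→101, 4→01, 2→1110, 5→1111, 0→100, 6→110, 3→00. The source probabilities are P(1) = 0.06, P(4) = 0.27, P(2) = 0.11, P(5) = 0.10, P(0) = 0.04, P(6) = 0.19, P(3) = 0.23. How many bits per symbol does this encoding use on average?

L̄ = Σ pᵢ·ℓᵢ = 0.06·3 + 0.27·2 + 0.11·4 + 0.10·4 + 0.04·3 + 0.19·3 + 0.23·2 = 2.71 bits/symbol.

2.71 bits/symbol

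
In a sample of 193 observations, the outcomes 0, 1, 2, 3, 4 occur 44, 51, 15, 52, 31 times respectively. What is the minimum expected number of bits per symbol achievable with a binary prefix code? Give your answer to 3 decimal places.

2.238 bits/symbol

Probabilities are the counts divided by 193.
Repeatedly combine the two least-probable nodes; the expected code length is the sum of the merged weights.
merge 15/193 + 31/193 → 46/193
merge 44/193 + 46/193 → 90/193
merge 51/193 + 52/193 → 103/193
merge 90/193 + 103/193 → 1
L = 46/193 + 90/193 + 103/193 + 1 = 432/193 ≈ 2.238 bits/symbol.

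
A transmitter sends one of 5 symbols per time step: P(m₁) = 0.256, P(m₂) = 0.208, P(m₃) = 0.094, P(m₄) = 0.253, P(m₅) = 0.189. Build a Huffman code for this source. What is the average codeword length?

2.283 bits/symbol

Repeatedly combine the two least-probable nodes; the expected code length is the sum of the merged weights.
merge 47/500 + 189/1000 → 283/1000
merge 26/125 + 253/1000 → 461/1000
merge 32/125 + 283/1000 → 539/1000
merge 461/1000 + 539/1000 → 1
L = 283/1000 + 461/1000 + 539/1000 + 1 = 2283/1000 = 2.283 bits/symbol.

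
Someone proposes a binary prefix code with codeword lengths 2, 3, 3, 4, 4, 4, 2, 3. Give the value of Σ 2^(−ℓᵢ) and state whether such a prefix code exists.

1.0625; no

With common denominator 2^4 = 16: Σ 2^(−ℓᵢ) = 4/16 + 2/16 + 2/16 + 1/16 + 1/16 + 1/16 + 4/16 + 2/16 = 17/16 = 1.0625.
Kraft's inequality requires Σ ≤ 1; here Σ = 1.0625 > 1, so no such prefix code exists.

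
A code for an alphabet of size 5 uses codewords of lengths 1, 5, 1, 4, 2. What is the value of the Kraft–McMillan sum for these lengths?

1.34375

With common denominator 2^5 = 32: Σ 2^(−ℓᵢ) = 16/32 + 1/32 + 16/32 + 2/32 + 8/32 = 43/32 = 1.34375.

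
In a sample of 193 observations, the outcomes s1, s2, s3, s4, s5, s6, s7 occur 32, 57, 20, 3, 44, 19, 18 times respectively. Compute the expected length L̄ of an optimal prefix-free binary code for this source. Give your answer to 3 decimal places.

Probabilities are the counts divided by 193.
Repeatedly combine the two least-probable nodes; the expected code length is the sum of the merged weights.
merge 3/193 + 18/193 → 21/193
merge 19/193 + 20/193 → 39/193
merge 21/193 + 32/193 → 53/193
merge 39/193 + 44/193 → 83/193
merge 53/193 + 57/193 → 110/193
merge 83/193 + 110/193 → 1
L = 21/193 + 39/193 + 53/193 + 83/193 + 110/193 + 1 = 499/193 ≈ 2.585 bits/symbol.

2.585 bits/symbol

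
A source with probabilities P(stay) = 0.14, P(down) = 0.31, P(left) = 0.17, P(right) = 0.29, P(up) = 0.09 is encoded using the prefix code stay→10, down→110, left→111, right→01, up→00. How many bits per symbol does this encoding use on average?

2.48 bits/symbol

L̄ = Σ pᵢ·ℓᵢ = 0.14·2 + 0.31·3 + 0.17·3 + 0.29·2 + 0.09·2 = 2.48 bits/symbol.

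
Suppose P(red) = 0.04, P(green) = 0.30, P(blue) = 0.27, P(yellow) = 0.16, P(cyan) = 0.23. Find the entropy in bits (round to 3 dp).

H = −Σ pᵢ log₂ pᵢ.
−0.04·log₂(0.04) = 0.1858
−0.30·log₂(0.30) = 0.5211
−0.27·log₂(0.27) = 0.5100
−0.16·log₂(0.16) = 0.4230
−0.23·log₂(0.23) = 0.4877
Sum ≈ 2.1276 → 2.128 bits.

2.128 bits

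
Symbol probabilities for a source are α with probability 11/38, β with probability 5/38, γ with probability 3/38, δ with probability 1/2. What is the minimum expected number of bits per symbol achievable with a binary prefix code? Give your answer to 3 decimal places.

Repeatedly combine the two least-probable nodes; the expected code length is the sum of the merged weights.
merge 3/38 + 5/38 → 4/19
merge 4/19 + 11/38 → 1/2
merge 1/2 + 1/2 → 1
L = 4/19 + 1/2 + 1 = 65/38 ≈ 1.711 bits/symbol.

1.711 bits/symbol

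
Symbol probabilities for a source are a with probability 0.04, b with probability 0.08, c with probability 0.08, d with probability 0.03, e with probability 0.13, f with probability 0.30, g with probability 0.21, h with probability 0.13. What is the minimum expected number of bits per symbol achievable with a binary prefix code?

2.71 bits/symbol

Repeatedly combine the two least-probable nodes; the expected code length is the sum of the merged weights.
merge 3/100 + 1/25 → 7/100
merge 7/100 + 2/25 → 3/20
merge 2/25 + 13/100 → 21/100
merge 13/100 + 3/20 → 7/25
merge 21/100 + 21/100 → 21/50
merge 7/25 + 3/10 → 29/50
merge 21/50 + 29/50 → 1
L = 7/100 + 3/20 + 21/100 + 7/25 + 21/50 + 29/50 + 1 = 271/100 = 2.71 bits/symbol.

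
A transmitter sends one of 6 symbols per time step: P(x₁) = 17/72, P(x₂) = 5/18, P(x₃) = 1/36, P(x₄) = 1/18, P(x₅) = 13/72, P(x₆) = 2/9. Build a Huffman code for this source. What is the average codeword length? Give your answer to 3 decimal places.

2.347 bits/symbol

Repeatedly combine the two least-probable nodes; the expected code length is the sum of the merged weights.
merge 1/36 + 1/18 → 1/12
merge 1/12 + 13/72 → 19/72
merge 2/9 + 17/72 → 11/24
merge 19/72 + 5/18 → 13/24
merge 11/24 + 13/24 → 1
L = 1/12 + 19/72 + 11/24 + 13/24 + 1 = 169/72 ≈ 2.347 bits/symbol.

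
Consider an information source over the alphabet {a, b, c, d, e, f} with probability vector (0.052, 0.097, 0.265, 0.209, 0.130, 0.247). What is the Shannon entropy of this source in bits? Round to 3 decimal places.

H = −Σ pᵢ log₂ pᵢ.
−0.052·log₂(0.052) = 0.2218
−0.097·log₂(0.097) = 0.3265
−0.265·log₂(0.265) = 0.5077
−0.209·log₂(0.209) = 0.4720
−0.130·log₂(0.130) = 0.3826
−0.247·log₂(0.247) = 0.4983
Sum ≈ 2.4090 → 2.409 bits.

2.409 bits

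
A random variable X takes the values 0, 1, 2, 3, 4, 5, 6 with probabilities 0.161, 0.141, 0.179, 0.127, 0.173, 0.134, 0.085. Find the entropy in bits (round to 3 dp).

H = −Σ pᵢ log₂ pᵢ.
−0.161·log₂(0.161) = 0.4242
−0.141·log₂(0.141) = 0.3985
−0.179·log₂(0.179) = 0.4443
−0.127·log₂(0.127) = 0.3781
−0.173·log₂(0.173) = 0.4379
−0.134·log₂(0.134) = 0.3886
−0.085·log₂(0.085) = 0.3023
Sum ≈ 2.7738 → 2.774 bits.

2.774 bits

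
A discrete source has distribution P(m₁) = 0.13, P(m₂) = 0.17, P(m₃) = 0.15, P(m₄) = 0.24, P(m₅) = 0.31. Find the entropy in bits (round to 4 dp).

2.2457 bits

H = −Σ pᵢ log₂ pᵢ.
−0.13·log₂(0.13) = 0.3826
−0.17·log₂(0.17) = 0.4346
−0.15·log₂(0.15) = 0.4105
−0.24·log₂(0.24) = 0.4941
−0.31·log₂(0.31) = 0.5238
Sum ≈ 2.2457 → 2.2457 bits.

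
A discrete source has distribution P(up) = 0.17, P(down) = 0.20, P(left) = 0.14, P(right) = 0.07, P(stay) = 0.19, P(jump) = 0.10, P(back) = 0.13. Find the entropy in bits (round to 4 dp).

2.7347 bits

H = −Σ pᵢ log₂ pᵢ.
−0.17·log₂(0.17) = 0.4346
−0.20·log₂(0.20) = 0.4644
−0.14·log₂(0.14) = 0.3971
−0.07·log₂(0.07) = 0.2686
−0.19·log₂(0.19) = 0.4552
−0.10·log₂(0.10) = 0.3322
−0.13·log₂(0.13) = 0.3826
Sum ≈ 2.7347 → 2.7347 bits.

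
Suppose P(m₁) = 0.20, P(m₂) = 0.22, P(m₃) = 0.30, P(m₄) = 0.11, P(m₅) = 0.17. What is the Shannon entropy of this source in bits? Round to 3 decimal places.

2.251 bits

H = −Σ pᵢ log₂ pᵢ.
−0.20·log₂(0.20) = 0.4644
−0.22·log₂(0.22) = 0.4806
−0.30·log₂(0.30) = 0.5211
−0.11·log₂(0.11) = 0.3503
−0.17·log₂(0.17) = 0.4346
Sum ≈ 2.2509 → 2.251 bits.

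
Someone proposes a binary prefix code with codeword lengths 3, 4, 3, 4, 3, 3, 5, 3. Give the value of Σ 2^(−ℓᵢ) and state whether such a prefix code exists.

0.78125; yes

With common denominator 2^5 = 32: Σ 2^(−ℓᵢ) = 4/32 + 2/32 + 4/32 + 2/32 + 4/32 + 4/32 + 1/32 + 4/32 = 25/32 = 0.78125.
Kraft's inequality requires Σ ≤ 1; here Σ = 0.78125 ≤ 1, so such a prefix code exists.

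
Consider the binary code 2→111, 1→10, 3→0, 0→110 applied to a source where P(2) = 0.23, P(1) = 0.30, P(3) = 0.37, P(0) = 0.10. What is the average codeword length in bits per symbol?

1.96 bits/symbol

L̄ = Σ pᵢ·ℓᵢ = 0.23·3 + 0.30·2 + 0.37·1 + 0.10·3 = 1.96 bits/symbol.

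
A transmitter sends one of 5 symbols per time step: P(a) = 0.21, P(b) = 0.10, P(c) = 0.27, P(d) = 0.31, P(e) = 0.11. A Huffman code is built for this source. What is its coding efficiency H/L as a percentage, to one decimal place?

Entropy H = −Σ p log₂ p ≈ 2.1891 bits.
Huffman merges: 1/10+11/100→21/100; 21/100+21/100→21/50; 27/100+31/100→29/50; 21/50+29/50→1. L = 221/100 ≈ 2.2100.
Efficiency = H/L = 2.1891/2.2100 = 99.1%.

99.1%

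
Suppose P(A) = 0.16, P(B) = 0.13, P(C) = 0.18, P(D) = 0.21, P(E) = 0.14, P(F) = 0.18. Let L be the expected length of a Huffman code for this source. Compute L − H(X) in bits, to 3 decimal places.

Entropy H = −Σ p log₂ p ≈ 2.5662 bits.
Huffman merges: 13/100+7/50→27/100; 4/25+9/50→17/50; 9/50+21/100→39/100; 27/100+17/50→61/100; 39/100+61/100→1. L = 261/100 ≈ 2.6100.
L − H = 2.6100 − 2.5662 = 0.044 bits.

0.044 bits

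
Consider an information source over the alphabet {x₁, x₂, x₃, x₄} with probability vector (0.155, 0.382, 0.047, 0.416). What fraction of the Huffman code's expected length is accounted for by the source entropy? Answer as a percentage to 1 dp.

94.1%

Entropy H = −Σ p log₂ p ≈ 1.6810 bits.
Huffman merges: 47/1000+31/200→101/500; 101/500+191/500→73/125; 52/125+73/125→1. L = 893/500 ≈ 1.7860.
Efficiency = H/L = 1.6810/1.7860 = 94.1%.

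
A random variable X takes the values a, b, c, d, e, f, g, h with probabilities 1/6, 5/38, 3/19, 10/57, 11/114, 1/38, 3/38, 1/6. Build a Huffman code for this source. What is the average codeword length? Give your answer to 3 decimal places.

2.930 bits/symbol

Repeatedly combine the two least-probable nodes; the expected code length is the sum of the merged weights.
merge 1/38 + 3/38 → 2/19
merge 11/114 + 2/19 → 23/114
merge 5/38 + 3/19 → 11/38
merge 1/6 + 1/6 → 1/3
merge 10/57 + 23/114 → 43/114
merge 11/38 + 1/3 → 71/114
merge 43/114 + 71/114 → 1
L = 2/19 + 23/114 + 11/38 + 1/3 + 43/114 + 71/114 + 1 = 167/57 ≈ 2.930 bits/symbol.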